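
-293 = -293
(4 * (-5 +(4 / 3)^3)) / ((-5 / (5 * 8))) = 2272 / 27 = 84.15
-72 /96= -3 /4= -0.75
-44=-44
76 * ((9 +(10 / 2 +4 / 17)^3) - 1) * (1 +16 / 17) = 1866636684 / 83521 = 22349.31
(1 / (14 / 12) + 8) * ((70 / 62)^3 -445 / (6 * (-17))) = 17630245 / 343077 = 51.39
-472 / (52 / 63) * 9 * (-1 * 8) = 535248 / 13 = 41172.92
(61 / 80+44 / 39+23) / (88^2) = 77659 / 24161280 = 0.00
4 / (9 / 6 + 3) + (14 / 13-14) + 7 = -589 / 117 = -5.03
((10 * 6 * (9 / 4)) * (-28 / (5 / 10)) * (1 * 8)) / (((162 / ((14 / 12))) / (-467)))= 1830640 / 9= 203404.44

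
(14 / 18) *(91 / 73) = 637 / 657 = 0.97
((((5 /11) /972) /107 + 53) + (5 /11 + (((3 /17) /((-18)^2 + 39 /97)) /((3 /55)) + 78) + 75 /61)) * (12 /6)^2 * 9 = 150111606274787 /31423921677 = 4776.99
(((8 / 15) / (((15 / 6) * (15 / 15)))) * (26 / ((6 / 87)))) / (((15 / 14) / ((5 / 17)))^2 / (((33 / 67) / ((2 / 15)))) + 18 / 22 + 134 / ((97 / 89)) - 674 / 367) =231482355104 / 361276289805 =0.64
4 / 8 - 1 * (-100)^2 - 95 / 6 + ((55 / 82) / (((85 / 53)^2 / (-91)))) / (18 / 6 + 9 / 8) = -1781097746 / 177735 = -10021.09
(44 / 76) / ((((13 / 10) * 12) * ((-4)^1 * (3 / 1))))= -55 / 17784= -0.00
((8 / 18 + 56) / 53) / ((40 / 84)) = 1778 / 795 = 2.24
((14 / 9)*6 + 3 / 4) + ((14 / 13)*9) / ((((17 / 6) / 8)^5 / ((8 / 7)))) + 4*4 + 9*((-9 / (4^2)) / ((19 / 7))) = 33870580469771 / 16833824592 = 2012.05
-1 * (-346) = 346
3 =3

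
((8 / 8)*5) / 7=5 / 7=0.71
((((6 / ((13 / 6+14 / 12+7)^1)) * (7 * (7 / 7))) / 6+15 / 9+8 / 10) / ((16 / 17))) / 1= 12427 / 3720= 3.34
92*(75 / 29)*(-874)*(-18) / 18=6030600 / 29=207951.72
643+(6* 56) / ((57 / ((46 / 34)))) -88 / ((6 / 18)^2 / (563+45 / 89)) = -12810970447 / 28747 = -445645.47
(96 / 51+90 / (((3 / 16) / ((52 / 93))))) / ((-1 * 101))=-142432 / 53227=-2.68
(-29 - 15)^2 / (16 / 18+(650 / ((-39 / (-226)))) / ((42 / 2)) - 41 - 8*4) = 121968 / 6757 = 18.05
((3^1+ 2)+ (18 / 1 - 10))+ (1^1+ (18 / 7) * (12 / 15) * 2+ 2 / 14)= 639 / 35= 18.26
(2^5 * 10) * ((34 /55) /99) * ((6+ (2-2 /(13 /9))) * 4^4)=47906816 /14157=3383.97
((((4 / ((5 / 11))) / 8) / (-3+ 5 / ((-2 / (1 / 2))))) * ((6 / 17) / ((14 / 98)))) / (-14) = 66 / 1445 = 0.05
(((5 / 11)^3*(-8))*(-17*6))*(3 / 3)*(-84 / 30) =-285600 / 1331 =-214.58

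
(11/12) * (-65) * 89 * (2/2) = -63635/12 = -5302.92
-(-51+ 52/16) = 191/4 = 47.75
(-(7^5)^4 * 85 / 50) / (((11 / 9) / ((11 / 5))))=-12208216743534636153 / 50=-244164334870692723.06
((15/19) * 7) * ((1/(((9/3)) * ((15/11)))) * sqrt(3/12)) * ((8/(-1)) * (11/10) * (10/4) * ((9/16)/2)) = -2541/608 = -4.18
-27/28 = -0.96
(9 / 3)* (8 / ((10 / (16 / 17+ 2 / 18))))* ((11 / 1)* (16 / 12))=28336 / 765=37.04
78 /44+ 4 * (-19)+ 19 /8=-6323 /88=-71.85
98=98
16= 16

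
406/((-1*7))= -58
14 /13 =1.08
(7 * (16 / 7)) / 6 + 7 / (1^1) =29 / 3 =9.67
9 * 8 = 72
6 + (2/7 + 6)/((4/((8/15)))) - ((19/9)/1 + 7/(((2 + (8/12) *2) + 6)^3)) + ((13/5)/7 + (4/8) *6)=1141633/141120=8.09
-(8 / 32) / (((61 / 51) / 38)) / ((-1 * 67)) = 969 / 8174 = 0.12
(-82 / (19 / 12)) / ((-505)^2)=-984 / 4845475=-0.00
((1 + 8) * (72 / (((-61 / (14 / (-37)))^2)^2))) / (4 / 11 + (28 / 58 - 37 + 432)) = 0.00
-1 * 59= -59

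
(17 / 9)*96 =544 / 3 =181.33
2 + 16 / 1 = 18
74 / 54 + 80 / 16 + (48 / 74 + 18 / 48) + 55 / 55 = 67085 / 7992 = 8.39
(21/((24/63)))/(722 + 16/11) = 4851/63664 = 0.08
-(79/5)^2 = -6241/25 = -249.64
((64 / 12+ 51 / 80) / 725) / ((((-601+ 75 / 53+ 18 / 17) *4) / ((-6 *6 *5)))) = 3873399 / 6255555200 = 0.00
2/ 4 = 1/ 2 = 0.50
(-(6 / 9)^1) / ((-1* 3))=2 / 9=0.22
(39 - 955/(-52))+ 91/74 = 112737/1924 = 58.60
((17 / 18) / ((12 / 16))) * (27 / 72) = 17 / 36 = 0.47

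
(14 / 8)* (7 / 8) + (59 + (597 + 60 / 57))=400419 / 608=658.58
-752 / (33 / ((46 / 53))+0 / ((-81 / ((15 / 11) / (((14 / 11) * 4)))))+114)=-34592 / 6993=-4.95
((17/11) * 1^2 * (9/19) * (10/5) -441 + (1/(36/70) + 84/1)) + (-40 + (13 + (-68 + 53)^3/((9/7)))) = -11307035/3762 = -3005.59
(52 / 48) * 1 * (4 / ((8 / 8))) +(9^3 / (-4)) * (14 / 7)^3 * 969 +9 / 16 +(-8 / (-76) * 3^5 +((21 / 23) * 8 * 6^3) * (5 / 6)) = -29606716633 / 20976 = -1411456.74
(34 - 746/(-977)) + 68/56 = 492105/13678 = 35.98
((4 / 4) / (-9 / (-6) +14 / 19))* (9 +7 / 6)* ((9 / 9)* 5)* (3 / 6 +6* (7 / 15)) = 12749 / 170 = 74.99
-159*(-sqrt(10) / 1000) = 159*sqrt(10) / 1000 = 0.50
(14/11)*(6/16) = 21/44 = 0.48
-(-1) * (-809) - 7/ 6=-4861/ 6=-810.17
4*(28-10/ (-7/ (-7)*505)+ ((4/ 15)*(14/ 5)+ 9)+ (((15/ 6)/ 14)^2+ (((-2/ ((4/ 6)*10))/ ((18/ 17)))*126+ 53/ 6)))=43.57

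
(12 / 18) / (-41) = -2 / 123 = -0.02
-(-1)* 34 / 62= 17 / 31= 0.55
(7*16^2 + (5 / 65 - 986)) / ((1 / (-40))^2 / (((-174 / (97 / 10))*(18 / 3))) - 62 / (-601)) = 105199770816000 / 13462666139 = 7814.19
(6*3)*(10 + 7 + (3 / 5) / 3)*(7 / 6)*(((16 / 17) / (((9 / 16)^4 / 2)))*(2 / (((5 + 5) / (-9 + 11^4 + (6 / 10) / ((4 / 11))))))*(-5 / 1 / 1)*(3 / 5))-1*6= -92373864272798 / 1549125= -59629703.40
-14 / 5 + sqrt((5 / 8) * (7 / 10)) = -14 / 5 + sqrt(7) / 4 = -2.14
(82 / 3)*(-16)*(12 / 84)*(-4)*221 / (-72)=-144976 / 189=-767.07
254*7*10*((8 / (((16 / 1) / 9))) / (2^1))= 40005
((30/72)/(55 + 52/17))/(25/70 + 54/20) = 425/181044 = 0.00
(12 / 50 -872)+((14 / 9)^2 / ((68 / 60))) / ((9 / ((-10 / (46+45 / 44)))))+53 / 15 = -185529959521 / 213675975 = -868.28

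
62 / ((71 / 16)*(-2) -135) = -496 / 1151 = -0.43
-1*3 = -3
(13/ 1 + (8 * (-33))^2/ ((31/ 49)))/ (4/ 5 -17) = -17077535/ 2511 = -6801.09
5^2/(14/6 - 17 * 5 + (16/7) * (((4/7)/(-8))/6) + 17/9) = -2205/7127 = -0.31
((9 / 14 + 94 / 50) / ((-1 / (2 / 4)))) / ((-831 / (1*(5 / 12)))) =883 / 1396080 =0.00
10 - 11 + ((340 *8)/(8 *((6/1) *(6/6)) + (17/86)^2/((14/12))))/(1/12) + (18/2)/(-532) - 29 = 28642743635/44099076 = 649.51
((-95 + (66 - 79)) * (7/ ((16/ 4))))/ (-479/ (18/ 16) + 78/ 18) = 1701/ 3793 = 0.45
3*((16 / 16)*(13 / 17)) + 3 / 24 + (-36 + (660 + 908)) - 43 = 202833 / 136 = 1491.42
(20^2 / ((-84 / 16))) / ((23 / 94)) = -150400 / 483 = -311.39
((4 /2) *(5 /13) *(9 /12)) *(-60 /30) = -1.15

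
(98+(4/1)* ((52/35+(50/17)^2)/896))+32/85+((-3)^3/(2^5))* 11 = 89.14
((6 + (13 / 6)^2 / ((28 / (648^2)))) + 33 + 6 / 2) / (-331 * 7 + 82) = -164366 / 5215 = -31.52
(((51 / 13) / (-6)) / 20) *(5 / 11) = -17 / 1144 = -0.01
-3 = -3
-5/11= -0.45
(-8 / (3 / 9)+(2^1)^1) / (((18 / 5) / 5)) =-275 / 9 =-30.56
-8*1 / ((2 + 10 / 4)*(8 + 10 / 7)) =-56 / 297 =-0.19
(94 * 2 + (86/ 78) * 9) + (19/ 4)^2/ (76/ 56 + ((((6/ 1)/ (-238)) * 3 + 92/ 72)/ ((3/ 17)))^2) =70405794041/ 354876028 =198.40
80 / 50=8 / 5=1.60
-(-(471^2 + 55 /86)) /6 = 36973.61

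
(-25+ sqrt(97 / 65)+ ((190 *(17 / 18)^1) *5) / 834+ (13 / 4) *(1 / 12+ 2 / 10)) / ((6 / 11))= -75971819 / 1801440+ 11 *sqrt(6305) / 390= -39.93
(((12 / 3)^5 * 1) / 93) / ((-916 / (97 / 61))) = -24832 / 1299117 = -0.02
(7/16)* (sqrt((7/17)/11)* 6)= 21* sqrt(1309)/1496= 0.51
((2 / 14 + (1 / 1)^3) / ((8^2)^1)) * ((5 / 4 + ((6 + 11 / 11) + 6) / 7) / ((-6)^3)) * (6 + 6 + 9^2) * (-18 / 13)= 2697 / 81536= 0.03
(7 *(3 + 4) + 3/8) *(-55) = -21725/8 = -2715.62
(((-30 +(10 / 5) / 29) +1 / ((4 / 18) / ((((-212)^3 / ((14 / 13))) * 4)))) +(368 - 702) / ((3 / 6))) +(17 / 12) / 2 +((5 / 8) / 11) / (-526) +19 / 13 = -58361488922540107 / 366462096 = -159256549.48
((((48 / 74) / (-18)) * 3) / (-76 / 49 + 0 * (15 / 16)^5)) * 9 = 441 / 703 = 0.63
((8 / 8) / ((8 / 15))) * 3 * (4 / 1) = 45 / 2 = 22.50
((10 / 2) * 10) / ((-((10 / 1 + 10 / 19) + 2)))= -475 / 119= -3.99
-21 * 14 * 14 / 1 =-4116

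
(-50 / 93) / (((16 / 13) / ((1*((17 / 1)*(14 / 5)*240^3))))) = -8910720000 / 31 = -287442580.65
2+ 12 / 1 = 14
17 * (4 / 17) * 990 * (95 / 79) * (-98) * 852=-397610065.82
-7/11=-0.64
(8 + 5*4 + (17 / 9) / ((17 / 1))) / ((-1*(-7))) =253 / 63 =4.02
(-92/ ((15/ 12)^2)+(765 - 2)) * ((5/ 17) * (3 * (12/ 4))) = 158427/ 85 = 1863.85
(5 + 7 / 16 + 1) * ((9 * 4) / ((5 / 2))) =927 / 10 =92.70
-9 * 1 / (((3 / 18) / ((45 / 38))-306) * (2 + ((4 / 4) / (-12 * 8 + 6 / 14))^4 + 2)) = 48675536239203 / 6616828223458987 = 0.01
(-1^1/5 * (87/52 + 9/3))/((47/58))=-7047/6110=-1.15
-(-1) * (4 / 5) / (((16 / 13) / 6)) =39 / 10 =3.90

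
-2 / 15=-0.13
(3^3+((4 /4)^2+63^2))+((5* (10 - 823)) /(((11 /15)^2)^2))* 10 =-1999386173 /14641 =-136560.77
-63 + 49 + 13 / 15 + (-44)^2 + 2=28873 / 15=1924.87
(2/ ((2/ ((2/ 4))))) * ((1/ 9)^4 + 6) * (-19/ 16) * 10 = -3739865/ 104976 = -35.63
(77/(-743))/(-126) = 0.00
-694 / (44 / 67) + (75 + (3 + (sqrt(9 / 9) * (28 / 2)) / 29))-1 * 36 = -647117 / 638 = -1014.29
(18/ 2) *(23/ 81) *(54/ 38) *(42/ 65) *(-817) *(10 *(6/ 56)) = -26703/ 13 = -2054.08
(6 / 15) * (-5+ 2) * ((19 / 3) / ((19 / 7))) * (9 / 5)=-126 / 25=-5.04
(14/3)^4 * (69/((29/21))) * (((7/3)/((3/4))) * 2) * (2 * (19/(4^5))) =51412613/9396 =5471.76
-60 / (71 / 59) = -3540 / 71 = -49.86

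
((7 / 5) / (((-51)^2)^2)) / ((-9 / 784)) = -5488 / 304434045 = -0.00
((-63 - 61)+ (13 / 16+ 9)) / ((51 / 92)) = -14007 / 68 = -205.99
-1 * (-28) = 28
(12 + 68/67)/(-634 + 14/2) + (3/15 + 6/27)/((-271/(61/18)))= -80033717/3073798530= -0.03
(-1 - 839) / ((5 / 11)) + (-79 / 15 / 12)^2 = -59868959 / 32400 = -1847.81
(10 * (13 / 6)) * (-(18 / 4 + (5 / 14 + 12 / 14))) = -123.81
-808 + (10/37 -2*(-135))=-537.73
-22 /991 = -0.02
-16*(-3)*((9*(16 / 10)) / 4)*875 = 151200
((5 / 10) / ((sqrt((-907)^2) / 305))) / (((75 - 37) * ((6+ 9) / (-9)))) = -183 / 68932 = -0.00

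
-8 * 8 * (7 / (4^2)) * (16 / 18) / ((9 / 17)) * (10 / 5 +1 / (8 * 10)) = -38318 / 405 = -94.61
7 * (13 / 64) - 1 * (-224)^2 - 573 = -3247845 / 64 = -50747.58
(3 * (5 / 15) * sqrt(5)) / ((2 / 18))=9 * sqrt(5)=20.12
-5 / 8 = -0.62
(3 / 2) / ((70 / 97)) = 291 / 140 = 2.08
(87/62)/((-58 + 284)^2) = 87/3166712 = 0.00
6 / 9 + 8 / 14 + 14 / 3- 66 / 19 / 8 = 8731 / 1596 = 5.47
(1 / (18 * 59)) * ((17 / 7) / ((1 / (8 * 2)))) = 136 / 3717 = 0.04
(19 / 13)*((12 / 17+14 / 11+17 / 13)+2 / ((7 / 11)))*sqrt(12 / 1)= 4157390*sqrt(3) / 221221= 32.55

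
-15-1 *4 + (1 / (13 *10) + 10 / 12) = -3541 / 195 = -18.16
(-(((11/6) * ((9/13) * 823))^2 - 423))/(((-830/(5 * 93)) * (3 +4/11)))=754283815659/4151992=181667.94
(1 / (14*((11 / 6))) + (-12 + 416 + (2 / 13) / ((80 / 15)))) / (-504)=-3235775 / 4036032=-0.80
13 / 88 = 0.15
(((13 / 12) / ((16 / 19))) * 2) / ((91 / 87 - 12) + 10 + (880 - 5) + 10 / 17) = 121771 / 41394688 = 0.00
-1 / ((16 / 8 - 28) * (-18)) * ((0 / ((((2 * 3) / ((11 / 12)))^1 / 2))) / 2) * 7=0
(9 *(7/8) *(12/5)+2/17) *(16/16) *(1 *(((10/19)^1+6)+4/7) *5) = 674.91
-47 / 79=-0.59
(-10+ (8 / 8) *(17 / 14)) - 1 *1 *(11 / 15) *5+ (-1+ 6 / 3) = -481 / 42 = -11.45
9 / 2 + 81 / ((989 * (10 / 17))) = 22941 / 4945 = 4.64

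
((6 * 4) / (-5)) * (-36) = 864 / 5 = 172.80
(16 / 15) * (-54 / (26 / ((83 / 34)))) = -5976 / 1105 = -5.41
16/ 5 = 3.20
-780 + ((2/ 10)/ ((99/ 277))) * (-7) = -388039/ 495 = -783.92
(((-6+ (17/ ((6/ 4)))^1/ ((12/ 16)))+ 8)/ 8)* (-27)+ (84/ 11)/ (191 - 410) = -185605/ 3212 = -57.78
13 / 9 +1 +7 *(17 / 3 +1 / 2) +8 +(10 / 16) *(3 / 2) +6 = 8719 / 144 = 60.55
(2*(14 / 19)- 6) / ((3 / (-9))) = 258 / 19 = 13.58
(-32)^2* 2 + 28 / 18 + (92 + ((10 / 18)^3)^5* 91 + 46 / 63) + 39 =3143771135650461206 / 1441237924662543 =2181.30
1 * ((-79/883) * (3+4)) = -553/883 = -0.63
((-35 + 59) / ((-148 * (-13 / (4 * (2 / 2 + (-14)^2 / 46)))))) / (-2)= -1452 / 11063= -0.13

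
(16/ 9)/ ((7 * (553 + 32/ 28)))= 16/ 34911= 0.00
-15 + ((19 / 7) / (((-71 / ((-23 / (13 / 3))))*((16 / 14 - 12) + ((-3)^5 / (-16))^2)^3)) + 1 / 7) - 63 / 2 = -36606764043433387504045 / 789668253958870160966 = -46.36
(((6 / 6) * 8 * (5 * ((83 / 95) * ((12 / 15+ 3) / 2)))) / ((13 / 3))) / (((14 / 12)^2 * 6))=5976 / 3185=1.88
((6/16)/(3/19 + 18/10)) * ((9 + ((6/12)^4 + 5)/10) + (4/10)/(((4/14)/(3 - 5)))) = 20387/15872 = 1.28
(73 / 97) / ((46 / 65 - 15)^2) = 308425 / 83714977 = 0.00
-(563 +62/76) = -21425/38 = -563.82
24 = 24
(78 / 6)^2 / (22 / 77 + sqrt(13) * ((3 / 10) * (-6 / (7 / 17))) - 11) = 739375 / 54564 - 100555 * sqrt(13) / 18188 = -6.38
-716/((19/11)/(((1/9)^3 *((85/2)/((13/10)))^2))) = -1422602500/2340819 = -607.74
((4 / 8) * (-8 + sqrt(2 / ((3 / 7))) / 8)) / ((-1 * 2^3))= 0.48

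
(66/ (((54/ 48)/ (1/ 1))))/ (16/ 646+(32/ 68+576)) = 0.10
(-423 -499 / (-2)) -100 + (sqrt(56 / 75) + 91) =-365 / 2 + 2* sqrt(42) / 15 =-181.64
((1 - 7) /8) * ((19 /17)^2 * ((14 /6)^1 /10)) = -2527 /11560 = -0.22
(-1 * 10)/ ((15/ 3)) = -2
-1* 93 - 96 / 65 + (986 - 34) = 55739 / 65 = 857.52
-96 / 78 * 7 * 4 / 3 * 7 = -3136 / 39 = -80.41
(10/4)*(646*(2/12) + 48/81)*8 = 58460/27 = 2165.19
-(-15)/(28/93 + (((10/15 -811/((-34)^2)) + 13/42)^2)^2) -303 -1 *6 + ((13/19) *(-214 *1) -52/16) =-409.77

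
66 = 66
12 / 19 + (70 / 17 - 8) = -1050 / 323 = -3.25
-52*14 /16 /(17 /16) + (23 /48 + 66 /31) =-1017287 /25296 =-40.22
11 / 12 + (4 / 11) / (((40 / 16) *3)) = 637 / 660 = 0.97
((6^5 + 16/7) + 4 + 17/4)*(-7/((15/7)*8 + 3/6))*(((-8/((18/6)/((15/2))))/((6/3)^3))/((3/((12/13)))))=586985/247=2376.46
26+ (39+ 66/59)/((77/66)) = 24940/413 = 60.39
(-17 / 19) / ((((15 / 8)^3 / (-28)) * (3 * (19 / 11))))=2680832 / 3655125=0.73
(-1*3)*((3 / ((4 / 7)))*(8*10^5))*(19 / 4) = -59850000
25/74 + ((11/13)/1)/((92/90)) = 12895/11063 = 1.17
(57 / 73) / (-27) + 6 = 3923 / 657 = 5.97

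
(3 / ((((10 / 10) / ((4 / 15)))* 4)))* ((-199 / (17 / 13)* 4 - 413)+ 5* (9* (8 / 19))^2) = -5829569 / 30685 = -189.98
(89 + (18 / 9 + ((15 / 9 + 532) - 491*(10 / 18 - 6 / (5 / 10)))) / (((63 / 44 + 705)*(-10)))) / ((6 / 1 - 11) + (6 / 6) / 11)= -1355956217 / 75531690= -17.95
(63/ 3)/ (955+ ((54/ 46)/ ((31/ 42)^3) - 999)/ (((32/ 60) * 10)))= 230224848/ 8422226747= 0.03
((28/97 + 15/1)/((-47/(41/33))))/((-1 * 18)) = 60803/2708046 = 0.02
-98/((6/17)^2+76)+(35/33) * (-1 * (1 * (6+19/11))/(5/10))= -6417313/363000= -17.68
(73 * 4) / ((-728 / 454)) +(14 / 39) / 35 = -248551 / 1365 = -182.09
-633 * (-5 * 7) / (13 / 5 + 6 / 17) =1883175 / 251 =7502.69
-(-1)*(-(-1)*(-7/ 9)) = -7/ 9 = -0.78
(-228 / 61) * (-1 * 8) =1824 / 61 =29.90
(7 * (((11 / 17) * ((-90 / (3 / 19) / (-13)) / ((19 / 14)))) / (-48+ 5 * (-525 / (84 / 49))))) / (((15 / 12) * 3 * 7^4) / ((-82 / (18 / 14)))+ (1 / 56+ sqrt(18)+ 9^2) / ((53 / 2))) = 216855726151680 * sqrt(2) / 394356697005590324473+ 264570298270481280 / 394356697005590324473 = 0.00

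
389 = 389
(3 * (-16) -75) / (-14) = 123 / 14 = 8.79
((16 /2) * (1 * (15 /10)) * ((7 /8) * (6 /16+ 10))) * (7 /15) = 4067 /80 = 50.84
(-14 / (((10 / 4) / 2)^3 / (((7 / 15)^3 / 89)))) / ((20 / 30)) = -153664 / 12515625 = -0.01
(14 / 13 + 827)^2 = 115885225 / 169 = 685711.39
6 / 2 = 3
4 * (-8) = -32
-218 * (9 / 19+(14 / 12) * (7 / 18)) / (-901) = 207427 / 924426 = 0.22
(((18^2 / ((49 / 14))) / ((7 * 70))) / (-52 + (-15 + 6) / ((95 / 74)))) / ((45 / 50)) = -3420 / 961429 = -0.00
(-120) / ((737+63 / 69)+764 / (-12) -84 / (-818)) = -677304 / 3806161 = -0.18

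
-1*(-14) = 14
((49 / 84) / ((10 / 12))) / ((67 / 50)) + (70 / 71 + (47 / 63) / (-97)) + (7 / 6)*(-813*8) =-220539742030 / 29070027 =-7586.50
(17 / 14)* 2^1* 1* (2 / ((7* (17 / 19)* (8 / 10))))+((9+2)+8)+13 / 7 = 2139 / 98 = 21.83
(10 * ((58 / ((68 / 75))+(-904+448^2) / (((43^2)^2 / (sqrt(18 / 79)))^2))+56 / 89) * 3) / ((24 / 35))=31587328232955391897175 / 11176444116646517816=2826.24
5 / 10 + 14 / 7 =2.50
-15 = -15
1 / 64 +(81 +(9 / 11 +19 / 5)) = 301431 / 3520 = 85.63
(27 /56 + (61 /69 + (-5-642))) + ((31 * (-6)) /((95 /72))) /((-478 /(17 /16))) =-56615331517 /87732120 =-645.32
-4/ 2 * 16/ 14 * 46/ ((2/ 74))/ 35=-27232/ 245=-111.15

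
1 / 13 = 0.08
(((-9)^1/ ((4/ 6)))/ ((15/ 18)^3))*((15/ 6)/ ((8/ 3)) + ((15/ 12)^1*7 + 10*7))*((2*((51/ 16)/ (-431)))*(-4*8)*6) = -11376774/ 2155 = -5279.25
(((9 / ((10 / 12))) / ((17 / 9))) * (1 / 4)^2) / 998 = 243 / 678640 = 0.00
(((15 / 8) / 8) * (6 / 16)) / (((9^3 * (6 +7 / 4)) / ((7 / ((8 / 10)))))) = 175 / 1285632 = 0.00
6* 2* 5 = 60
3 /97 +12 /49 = 1311 /4753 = 0.28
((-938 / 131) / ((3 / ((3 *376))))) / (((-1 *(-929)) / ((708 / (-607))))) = 249703104 / 73871293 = 3.38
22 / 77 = 2 / 7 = 0.29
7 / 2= 3.50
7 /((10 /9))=6.30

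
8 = 8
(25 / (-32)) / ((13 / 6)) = -75 / 208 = -0.36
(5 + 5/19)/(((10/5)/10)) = 500/19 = 26.32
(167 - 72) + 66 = 161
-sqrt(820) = -2 * sqrt(205) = -28.64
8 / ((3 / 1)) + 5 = 23 / 3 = 7.67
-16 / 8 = -2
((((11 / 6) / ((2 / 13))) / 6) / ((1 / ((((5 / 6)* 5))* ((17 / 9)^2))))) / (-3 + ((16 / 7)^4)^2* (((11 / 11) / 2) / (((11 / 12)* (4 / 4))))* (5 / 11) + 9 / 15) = 3603409205270875 / 22250524120353216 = 0.16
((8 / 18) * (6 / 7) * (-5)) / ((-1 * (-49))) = -40 / 1029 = -0.04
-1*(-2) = 2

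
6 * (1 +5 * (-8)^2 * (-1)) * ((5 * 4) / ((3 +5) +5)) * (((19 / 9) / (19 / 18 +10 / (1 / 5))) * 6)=-8727840 / 11947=-730.55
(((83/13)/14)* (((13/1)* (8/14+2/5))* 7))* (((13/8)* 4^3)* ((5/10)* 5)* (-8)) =-586976/7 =-83853.71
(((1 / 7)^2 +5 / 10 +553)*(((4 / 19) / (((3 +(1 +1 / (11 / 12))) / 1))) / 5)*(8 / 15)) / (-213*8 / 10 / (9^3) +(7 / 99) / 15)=-11192742 / 1049923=-10.66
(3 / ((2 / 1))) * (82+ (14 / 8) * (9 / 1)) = 1173 / 8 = 146.62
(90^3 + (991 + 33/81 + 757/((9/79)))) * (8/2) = 79556708/27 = 2946544.74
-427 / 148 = -2.89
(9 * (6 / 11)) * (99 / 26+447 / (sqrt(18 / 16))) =243 / 13+16092 * sqrt(2) / 11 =2087.56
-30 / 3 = -10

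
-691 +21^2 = -250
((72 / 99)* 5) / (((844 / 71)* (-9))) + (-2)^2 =82846 / 20889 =3.97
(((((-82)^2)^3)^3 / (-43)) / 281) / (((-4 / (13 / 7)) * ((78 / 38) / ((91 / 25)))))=1734947369712376265835758064218079232 / 906225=1914477496992883959100398000000.00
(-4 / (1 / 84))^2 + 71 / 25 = 2822471 / 25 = 112898.84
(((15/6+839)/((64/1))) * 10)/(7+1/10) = 42075/2272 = 18.52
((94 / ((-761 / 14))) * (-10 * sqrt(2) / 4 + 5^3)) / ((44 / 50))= -2056250 / 8371 + 41125 * sqrt(2) / 8371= -238.69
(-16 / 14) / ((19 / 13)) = -104 / 133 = -0.78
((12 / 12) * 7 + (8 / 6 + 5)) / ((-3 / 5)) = -200 / 9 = -22.22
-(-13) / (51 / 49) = 637 / 51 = 12.49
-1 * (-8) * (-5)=-40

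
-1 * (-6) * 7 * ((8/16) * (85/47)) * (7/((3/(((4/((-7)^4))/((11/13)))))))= 4420/25333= 0.17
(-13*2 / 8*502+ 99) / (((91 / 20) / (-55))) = 1685750 / 91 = 18524.73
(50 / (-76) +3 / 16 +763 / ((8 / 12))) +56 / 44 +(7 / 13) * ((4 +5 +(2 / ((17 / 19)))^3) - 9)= 245895752055 / 213577936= 1151.32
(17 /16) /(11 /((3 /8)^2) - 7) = 0.01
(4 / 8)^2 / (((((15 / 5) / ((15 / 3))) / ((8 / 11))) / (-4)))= -40 / 33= -1.21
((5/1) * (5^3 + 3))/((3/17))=10880/3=3626.67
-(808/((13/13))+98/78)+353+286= -6640/39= -170.26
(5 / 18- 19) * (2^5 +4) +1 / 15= -10109 / 15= -673.93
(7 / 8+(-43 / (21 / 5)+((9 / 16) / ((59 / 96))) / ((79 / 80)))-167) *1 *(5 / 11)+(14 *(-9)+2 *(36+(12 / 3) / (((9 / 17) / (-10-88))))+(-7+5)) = -41774731567 / 25840584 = -1616.63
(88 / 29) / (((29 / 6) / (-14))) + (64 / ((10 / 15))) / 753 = -1828480 / 211091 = -8.66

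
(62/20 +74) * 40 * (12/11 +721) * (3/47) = 1563588/11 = 142144.36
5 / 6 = 0.83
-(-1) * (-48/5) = -48/5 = -9.60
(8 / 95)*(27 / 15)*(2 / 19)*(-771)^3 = -65997217584 / 9025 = -7312711.09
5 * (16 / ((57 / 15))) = 400 / 19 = 21.05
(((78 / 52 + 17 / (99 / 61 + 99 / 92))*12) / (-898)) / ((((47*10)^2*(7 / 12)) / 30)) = -27794 / 1145576355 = -0.00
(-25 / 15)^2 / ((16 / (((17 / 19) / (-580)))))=-85 / 317376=-0.00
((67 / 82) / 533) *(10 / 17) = 335 / 371501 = 0.00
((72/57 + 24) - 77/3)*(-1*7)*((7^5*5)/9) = 13529635/513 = 26373.56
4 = 4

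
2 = 2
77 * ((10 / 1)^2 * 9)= 69300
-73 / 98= -0.74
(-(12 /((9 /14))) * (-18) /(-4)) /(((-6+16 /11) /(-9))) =-4158 /25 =-166.32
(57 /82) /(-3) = -19 /82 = -0.23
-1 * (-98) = 98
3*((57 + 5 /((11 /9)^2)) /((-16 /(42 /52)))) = -230013 /25168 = -9.14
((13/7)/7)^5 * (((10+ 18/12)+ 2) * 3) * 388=5834498202/282475249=20.65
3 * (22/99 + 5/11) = 67/33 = 2.03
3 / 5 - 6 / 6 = -2 / 5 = -0.40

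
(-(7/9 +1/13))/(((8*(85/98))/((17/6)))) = -245/702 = -0.35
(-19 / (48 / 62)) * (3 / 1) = -589 / 8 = -73.62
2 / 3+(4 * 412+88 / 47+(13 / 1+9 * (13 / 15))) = 1178294 / 705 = 1671.34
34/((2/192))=3264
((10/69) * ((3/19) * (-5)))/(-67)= 50/29279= 0.00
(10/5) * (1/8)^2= 1/32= 0.03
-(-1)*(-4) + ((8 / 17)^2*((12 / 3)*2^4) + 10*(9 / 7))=46590 / 2023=23.03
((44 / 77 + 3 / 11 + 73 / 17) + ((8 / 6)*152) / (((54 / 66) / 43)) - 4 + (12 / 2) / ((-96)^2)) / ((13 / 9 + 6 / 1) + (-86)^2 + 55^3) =192761707013 / 3144627999744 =0.06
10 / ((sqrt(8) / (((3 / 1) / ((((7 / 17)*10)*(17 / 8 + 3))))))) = 102*sqrt(2) / 287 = 0.50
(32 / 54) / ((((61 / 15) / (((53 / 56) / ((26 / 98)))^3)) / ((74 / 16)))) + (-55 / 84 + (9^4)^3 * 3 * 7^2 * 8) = 717889897398147177858181 / 2161426176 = 332137134901685.94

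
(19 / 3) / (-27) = -19 / 81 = -0.23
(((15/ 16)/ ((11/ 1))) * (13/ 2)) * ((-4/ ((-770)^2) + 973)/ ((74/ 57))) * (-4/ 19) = -4218520527/ 48262060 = -87.41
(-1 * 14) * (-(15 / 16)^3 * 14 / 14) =23625 / 2048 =11.54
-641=-641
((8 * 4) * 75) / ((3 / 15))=12000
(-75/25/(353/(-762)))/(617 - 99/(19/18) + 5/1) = 21717/1771354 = 0.01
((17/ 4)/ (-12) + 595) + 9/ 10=595.55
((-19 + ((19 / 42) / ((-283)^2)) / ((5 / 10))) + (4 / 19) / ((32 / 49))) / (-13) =1.44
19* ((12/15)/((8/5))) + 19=57/2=28.50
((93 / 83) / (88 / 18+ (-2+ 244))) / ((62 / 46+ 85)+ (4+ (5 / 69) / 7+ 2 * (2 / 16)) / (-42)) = 33958764 / 645341338301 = 0.00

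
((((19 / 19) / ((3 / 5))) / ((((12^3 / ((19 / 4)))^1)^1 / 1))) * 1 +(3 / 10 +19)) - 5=1483099 / 103680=14.30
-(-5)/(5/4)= 4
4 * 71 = 284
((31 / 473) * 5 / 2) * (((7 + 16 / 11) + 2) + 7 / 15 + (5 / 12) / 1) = 231973 / 124872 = 1.86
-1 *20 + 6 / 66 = -219 / 11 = -19.91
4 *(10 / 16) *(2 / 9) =5 / 9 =0.56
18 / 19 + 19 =379 / 19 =19.95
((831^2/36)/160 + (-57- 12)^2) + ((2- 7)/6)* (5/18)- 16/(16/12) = 84130403/17280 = 4868.66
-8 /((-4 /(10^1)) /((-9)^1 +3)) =-120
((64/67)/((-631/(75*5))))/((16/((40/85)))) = -12000/718709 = -0.02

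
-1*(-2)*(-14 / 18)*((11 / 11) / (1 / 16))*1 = -224 / 9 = -24.89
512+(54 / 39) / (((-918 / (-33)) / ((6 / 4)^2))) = 452707 / 884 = 512.11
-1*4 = -4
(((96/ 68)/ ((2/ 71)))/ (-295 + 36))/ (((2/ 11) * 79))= -4686/ 347837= -0.01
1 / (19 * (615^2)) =1 / 7186275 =0.00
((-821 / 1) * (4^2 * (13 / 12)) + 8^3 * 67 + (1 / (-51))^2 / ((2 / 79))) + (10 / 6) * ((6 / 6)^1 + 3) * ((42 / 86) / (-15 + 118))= 462483813091 / 23039658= 20073.38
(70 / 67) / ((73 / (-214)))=-14980 / 4891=-3.06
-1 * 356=-356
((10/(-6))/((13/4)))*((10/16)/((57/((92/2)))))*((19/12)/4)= -575/5616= -0.10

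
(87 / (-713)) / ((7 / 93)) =-261 / 161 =-1.62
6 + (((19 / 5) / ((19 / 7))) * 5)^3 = 349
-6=-6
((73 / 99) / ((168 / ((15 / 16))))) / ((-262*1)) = -365 / 23240448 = -0.00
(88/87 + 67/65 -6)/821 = -22381/4642755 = -0.00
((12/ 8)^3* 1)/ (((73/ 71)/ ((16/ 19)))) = 3834/ 1387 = 2.76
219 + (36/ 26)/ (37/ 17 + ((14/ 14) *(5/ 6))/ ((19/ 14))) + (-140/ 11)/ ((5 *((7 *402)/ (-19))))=8530407403/ 38860536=219.51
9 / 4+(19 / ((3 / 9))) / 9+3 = 139 / 12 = 11.58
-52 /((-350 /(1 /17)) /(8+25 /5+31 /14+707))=131443 /20825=6.31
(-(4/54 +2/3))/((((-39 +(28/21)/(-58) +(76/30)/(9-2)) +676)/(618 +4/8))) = -12555550/17466273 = -0.72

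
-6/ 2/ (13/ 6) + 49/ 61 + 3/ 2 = 1457/ 1586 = 0.92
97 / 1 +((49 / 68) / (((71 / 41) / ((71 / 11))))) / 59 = 4282813 / 44132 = 97.05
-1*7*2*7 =-98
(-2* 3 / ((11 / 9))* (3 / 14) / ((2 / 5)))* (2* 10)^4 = -32400000 / 77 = -420779.22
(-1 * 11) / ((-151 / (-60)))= -660 / 151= -4.37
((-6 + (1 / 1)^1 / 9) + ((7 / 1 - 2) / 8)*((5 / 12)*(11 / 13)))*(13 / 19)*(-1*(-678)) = -126221 / 48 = -2629.60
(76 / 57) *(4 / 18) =8 / 27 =0.30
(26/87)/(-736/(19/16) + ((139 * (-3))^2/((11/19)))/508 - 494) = -2760472/4826701449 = -0.00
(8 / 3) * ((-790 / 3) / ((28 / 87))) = -45820 / 21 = -2181.90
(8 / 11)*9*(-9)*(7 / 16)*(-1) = 567 / 22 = 25.77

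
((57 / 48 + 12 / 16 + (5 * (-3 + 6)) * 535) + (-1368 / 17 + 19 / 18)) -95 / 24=19445845 / 2448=7943.56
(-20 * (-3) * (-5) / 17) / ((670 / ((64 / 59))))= -1920 / 67201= -0.03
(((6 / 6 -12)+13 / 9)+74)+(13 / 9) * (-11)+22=635 / 9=70.56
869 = 869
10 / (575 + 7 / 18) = 180 / 10357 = 0.02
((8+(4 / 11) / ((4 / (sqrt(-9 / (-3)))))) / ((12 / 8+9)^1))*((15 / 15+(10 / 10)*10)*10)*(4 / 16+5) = 5*sqrt(3)+440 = 448.66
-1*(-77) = 77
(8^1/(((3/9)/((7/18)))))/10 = 0.93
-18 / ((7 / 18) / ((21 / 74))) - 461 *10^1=-4623.14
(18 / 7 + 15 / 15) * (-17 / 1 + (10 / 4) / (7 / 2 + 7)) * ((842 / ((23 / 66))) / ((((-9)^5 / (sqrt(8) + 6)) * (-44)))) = -0.49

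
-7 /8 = -0.88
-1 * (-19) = 19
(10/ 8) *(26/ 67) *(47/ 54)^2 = 143585/ 390744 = 0.37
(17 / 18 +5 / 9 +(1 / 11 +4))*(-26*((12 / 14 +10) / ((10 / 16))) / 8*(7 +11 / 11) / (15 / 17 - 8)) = 16527264 / 46585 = 354.78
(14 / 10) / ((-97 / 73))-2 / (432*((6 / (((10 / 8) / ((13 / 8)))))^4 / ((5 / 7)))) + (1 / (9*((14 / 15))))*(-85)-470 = -816305829439237 / 1696492554120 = -481.17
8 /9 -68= -604 /9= -67.11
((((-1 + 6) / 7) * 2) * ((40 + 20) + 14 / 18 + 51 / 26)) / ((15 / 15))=73405 / 819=89.63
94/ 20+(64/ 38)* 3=1853/ 190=9.75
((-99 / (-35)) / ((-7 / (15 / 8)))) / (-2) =297 / 784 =0.38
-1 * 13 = -13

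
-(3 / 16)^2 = -9 / 256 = -0.04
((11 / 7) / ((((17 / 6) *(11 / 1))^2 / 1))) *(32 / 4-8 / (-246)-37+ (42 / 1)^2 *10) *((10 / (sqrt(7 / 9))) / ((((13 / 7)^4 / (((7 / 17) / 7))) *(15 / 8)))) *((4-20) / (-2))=9590214144 *sqrt(7) / 3722612179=6.82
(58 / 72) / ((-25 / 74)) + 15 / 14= -2068 / 1575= -1.31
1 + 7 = 8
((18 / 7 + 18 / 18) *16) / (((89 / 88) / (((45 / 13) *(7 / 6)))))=228.18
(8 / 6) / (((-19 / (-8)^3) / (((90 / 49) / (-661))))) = -61440 / 615391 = -0.10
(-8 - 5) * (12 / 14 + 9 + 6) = -206.14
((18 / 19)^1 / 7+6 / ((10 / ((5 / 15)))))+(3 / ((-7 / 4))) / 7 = 0.09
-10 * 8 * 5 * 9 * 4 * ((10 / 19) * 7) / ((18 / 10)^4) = -70000000 / 13851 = -5053.79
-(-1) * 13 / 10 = 13 / 10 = 1.30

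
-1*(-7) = 7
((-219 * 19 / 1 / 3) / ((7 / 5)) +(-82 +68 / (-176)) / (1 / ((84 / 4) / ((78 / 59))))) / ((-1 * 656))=18413515 / 5253248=3.51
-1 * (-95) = 95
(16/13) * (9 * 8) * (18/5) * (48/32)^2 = 46656/65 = 717.78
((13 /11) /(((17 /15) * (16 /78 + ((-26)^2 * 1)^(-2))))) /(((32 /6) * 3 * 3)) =5569395 /52587953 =0.11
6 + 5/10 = 13/2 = 6.50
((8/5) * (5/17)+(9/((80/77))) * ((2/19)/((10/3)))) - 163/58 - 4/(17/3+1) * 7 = -23478213/3746800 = -6.27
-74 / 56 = -37 / 28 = -1.32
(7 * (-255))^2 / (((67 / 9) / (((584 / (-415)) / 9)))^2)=43467246144 / 30924721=1405.58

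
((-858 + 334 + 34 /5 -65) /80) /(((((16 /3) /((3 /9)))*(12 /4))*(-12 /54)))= 8733 /12800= 0.68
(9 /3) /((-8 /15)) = -45 /8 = -5.62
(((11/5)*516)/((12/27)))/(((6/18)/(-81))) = -3103353/5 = -620670.60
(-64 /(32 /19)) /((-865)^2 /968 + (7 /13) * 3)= -478192 /9747253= -0.05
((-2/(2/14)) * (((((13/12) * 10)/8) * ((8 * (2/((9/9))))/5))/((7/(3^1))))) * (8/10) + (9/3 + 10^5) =499911/5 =99982.20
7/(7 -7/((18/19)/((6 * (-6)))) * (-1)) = -1/37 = -0.03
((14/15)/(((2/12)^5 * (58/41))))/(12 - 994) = -371952/71195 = -5.22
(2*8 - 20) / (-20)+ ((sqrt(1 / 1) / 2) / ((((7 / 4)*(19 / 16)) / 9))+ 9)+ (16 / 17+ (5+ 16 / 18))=1851299 / 101745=18.20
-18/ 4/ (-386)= 9/ 772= 0.01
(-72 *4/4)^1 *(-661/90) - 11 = 2589/5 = 517.80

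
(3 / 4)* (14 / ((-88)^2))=21 / 15488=0.00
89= 89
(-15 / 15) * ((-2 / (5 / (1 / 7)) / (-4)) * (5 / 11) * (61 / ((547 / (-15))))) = 915 / 84238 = 0.01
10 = 10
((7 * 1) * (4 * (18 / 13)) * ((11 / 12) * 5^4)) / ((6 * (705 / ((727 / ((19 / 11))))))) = 2210.10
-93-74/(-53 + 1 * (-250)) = -28105/303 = -92.76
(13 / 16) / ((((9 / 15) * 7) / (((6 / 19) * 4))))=65 / 266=0.24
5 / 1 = 5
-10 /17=-0.59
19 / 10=1.90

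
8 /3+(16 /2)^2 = 200 /3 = 66.67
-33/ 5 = -6.60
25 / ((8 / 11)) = 275 / 8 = 34.38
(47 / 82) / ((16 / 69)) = 3243 / 1312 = 2.47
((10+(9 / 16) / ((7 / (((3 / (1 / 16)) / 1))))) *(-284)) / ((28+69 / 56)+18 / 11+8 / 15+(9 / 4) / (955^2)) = -6632858680800 / 52925362123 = -125.32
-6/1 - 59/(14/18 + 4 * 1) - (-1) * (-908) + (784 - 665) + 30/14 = -242367/301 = -805.21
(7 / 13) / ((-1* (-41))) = 7 / 533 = 0.01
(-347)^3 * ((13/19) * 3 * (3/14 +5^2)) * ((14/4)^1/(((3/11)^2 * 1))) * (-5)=116001033011435/228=508776460576.47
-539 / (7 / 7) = -539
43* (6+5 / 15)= 817 / 3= 272.33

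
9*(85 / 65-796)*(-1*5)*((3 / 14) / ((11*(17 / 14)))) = 1394685 / 2431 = 573.71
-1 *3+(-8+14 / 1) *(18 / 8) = 21 / 2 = 10.50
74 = 74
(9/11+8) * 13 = 1261/11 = 114.64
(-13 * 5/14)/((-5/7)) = 13/2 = 6.50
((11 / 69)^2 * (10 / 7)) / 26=605 / 433251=0.00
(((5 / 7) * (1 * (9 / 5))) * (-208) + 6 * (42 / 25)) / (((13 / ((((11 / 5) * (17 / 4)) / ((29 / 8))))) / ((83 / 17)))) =-82235736 / 329875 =-249.29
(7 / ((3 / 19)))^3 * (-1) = -2352637 / 27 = -87134.70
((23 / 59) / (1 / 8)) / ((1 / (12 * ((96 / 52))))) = 52992 / 767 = 69.09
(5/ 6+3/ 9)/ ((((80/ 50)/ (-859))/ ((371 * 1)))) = -11154115/ 48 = -232377.40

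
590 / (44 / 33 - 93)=-354 / 55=-6.44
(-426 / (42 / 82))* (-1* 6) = 34932 / 7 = 4990.29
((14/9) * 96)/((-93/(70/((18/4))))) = -62720/2511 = -24.98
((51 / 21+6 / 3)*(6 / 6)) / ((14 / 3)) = 0.95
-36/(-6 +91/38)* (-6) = -8208/137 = -59.91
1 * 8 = 8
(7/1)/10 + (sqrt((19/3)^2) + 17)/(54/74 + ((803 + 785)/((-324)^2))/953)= 32.67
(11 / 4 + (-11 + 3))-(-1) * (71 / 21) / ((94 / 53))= -13201 / 3948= -3.34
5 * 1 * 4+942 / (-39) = -54 / 13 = -4.15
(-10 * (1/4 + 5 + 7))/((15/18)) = -147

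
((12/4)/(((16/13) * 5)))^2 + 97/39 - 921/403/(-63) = 2.76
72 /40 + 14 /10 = 16 /5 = 3.20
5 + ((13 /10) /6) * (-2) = 137 /30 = 4.57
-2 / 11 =-0.18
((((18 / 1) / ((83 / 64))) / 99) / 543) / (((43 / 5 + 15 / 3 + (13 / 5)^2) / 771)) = 822400 / 84113777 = 0.01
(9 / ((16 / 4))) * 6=27 / 2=13.50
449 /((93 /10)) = 4490 /93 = 48.28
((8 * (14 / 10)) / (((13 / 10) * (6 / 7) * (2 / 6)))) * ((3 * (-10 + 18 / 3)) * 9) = -42336 / 13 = -3256.62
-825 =-825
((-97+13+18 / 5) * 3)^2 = 1454436 / 25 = 58177.44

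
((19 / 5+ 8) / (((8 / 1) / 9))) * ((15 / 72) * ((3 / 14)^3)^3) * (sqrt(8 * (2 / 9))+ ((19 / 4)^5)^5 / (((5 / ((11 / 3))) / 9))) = 1437528421478.75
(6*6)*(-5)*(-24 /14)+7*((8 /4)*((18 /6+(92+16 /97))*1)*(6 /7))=984924 /679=1450.55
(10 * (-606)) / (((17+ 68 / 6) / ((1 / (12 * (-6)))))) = 101 / 34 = 2.97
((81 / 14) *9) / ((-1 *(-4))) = 729 / 56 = 13.02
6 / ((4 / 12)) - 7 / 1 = 11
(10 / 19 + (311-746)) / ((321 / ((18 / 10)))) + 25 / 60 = -49271 / 24396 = -2.02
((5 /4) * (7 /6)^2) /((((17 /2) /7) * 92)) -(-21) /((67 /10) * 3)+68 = 521039513 /7544736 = 69.06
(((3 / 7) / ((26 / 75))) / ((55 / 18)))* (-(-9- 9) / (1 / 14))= 14580 / 143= 101.96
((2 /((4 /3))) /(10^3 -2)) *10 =15 /998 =0.02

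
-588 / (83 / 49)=-28812 / 83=-347.13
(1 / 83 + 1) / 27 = 28 / 747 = 0.04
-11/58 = -0.19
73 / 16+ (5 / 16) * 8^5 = 163913 / 16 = 10244.56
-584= -584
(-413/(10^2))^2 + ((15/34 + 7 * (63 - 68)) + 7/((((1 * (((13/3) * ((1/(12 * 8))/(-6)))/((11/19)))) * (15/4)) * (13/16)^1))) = -106063726997/545870000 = -194.30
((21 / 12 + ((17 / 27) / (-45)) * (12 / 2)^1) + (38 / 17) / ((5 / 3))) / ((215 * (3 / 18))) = 82819 / 986850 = 0.08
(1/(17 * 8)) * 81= 81/136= 0.60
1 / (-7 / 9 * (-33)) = 3 / 77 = 0.04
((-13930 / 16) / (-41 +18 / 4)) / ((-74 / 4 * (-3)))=0.43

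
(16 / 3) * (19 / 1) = 304 / 3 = 101.33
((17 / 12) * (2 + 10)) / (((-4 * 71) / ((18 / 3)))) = -0.36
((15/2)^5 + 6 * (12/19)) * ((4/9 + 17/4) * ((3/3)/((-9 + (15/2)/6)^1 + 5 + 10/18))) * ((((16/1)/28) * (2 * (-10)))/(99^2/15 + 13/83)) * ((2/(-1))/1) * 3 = -15181172068725/2849771582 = -5327.15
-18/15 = -6/5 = -1.20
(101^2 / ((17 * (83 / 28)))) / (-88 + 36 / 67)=-4784269 / 2067115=-2.31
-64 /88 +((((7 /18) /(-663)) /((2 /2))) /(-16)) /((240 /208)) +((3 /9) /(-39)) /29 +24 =21263283589 /913667040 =23.27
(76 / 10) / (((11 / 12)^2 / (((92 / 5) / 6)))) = 83904 / 3025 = 27.74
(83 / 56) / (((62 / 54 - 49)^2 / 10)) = 302535 / 46739392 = 0.01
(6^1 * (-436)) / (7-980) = 2616 / 973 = 2.69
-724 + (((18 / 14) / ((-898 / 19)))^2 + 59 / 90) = -1286192500853 / 1778120820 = -723.34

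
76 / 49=1.55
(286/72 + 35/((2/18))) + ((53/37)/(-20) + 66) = 1281719/3330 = 384.90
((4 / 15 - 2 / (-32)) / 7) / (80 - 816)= -0.00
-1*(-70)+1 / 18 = 1261 / 18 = 70.06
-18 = -18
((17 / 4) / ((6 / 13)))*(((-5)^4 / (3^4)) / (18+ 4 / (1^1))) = 138125 / 42768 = 3.23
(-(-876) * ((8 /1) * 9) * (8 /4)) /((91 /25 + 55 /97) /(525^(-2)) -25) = 12235968 /112474625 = 0.11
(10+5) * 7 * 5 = 525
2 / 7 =0.29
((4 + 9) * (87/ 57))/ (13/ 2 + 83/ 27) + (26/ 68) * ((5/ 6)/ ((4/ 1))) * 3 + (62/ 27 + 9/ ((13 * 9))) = 4393386769/ 937821456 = 4.68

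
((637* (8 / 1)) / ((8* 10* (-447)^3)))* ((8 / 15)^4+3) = -99353527 / 45215527893750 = -0.00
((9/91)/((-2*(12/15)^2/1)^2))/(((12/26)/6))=5625/7168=0.78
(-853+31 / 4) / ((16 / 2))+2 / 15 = -105.52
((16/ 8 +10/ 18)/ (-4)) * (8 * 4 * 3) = -184/ 3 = -61.33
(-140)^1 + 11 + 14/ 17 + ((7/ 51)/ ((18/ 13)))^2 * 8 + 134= 1243469/ 210681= 5.90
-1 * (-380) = 380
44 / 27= 1.63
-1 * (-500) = 500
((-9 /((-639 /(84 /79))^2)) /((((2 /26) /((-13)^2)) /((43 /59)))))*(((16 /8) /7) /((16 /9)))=-11903346 /1856191979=-0.01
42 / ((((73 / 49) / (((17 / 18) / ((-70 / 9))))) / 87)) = -217413 / 730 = -297.83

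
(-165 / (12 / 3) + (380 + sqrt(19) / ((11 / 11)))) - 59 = 284.11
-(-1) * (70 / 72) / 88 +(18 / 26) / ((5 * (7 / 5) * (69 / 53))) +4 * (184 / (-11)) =-443072057 / 6630624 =-66.82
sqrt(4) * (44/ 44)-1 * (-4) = 6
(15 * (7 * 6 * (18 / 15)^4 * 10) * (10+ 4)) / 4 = 1143072 / 25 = 45722.88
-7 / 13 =-0.54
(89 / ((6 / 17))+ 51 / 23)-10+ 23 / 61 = 2060399 / 8418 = 244.76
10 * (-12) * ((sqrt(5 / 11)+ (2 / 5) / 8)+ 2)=-246-120 * sqrt(55) / 11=-326.90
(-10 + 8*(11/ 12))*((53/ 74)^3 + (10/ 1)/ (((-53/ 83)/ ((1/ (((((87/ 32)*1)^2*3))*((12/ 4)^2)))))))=-0.77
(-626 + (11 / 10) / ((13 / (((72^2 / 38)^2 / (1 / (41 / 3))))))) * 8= 3922523632 / 23465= 167164.87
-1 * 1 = -1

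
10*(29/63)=290/63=4.60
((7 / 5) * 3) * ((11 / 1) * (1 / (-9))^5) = -77 / 98415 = -0.00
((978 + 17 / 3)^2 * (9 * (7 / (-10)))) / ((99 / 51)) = -1036299719 / 330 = -3140302.18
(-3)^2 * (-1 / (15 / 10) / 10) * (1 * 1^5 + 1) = -6 / 5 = -1.20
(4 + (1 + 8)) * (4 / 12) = 4.33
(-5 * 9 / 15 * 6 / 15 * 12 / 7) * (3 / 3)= -72 / 35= -2.06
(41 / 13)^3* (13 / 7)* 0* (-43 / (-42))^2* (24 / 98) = 0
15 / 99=5 / 33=0.15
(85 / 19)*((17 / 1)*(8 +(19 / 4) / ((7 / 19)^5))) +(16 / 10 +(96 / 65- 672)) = 882752219353 / 16605316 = 53160.82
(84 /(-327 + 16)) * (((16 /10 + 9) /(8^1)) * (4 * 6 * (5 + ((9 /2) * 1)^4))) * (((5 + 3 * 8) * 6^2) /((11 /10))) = -11574984078 /3421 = -3383508.94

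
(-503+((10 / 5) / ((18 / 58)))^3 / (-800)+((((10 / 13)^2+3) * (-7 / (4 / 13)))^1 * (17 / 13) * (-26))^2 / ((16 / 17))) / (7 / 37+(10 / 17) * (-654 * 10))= -1016744314086987701 / 476971390209600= -2131.67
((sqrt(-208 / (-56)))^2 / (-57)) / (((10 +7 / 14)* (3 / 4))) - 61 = -1533565 / 25137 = -61.01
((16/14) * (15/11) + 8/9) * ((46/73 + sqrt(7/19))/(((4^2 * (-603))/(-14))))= 212 * sqrt(133)/1134243 + 9752/4357881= 0.00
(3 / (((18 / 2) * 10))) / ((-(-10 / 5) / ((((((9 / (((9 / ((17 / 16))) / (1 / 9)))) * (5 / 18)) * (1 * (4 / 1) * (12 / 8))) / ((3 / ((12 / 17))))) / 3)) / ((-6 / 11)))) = -0.00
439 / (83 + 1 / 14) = 6146 / 1163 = 5.28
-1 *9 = -9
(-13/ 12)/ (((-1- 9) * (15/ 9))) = 13/ 200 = 0.06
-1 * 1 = -1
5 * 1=5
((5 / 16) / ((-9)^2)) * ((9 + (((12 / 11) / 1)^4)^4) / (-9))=-332462126481769925 / 59550849903189520656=-0.01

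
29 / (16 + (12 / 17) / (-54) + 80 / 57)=84303 / 50554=1.67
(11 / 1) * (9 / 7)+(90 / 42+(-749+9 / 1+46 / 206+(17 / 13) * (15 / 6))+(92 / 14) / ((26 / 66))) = -13188569 / 18746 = -703.54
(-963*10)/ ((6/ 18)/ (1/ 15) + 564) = -9630/ 569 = -16.92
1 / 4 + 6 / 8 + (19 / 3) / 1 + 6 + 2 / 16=323 / 24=13.46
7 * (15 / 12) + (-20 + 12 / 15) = -209 / 20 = -10.45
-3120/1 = -3120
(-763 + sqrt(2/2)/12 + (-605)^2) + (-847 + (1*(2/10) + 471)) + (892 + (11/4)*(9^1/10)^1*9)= 43896067/120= 365800.56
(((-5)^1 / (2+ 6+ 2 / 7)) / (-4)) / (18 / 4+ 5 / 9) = 0.03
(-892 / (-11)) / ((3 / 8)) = 7136 / 33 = 216.24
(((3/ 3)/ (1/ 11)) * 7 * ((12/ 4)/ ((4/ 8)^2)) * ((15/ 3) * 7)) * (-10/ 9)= -35933.33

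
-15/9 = -5/3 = -1.67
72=72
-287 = -287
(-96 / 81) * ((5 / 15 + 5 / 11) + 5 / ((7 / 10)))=-58624 / 6237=-9.40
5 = 5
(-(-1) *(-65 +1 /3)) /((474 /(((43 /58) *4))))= -0.40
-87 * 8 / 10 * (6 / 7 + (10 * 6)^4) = -31570562088 / 35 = -902016059.66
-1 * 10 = -10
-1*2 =-2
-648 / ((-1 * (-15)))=-216 / 5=-43.20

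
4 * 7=28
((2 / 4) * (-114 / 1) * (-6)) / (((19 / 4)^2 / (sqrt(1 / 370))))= 144 * sqrt(370) / 3515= 0.79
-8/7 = -1.14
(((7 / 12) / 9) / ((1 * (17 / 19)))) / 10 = 133 / 18360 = 0.01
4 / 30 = 2 / 15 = 0.13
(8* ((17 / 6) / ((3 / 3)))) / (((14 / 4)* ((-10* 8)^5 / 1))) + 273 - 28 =2107391999983 / 8601600000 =245.00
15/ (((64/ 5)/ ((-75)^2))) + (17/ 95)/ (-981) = 39316639537/ 5964480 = 6591.80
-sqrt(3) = -1.73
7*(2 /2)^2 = 7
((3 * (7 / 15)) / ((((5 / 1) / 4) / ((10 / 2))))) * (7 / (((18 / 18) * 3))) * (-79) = -15484 / 15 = -1032.27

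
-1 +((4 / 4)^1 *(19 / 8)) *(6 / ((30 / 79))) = 1461 / 40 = 36.52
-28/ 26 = -14/ 13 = -1.08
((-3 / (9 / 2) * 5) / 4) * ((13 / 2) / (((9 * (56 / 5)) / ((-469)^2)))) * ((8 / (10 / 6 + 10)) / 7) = -291785 / 252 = -1157.88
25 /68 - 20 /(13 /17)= -22795 /884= -25.79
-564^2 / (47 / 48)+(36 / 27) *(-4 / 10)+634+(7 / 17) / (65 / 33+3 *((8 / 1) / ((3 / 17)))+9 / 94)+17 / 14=-495732367900711 / 1528956030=-324229.32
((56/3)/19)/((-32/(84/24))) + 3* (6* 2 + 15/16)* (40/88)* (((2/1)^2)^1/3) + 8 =157579/5016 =31.42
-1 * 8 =-8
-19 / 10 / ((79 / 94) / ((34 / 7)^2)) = -1032308 / 19355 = -53.34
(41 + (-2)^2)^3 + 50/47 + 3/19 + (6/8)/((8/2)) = 91126.41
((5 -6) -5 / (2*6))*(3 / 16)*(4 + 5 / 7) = -561 / 448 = -1.25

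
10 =10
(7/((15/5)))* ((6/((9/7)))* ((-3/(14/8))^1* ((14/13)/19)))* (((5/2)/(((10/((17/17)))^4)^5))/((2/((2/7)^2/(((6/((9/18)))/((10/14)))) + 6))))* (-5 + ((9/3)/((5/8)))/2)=6179/29925000000000000000000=0.00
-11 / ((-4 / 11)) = 30.25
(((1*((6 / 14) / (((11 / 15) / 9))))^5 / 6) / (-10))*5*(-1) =3632067084375 / 10827136628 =335.46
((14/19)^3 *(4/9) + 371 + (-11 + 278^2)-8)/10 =2396279446/308655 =7763.62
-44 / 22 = -2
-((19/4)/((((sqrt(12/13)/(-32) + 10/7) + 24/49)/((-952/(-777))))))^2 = -98081230363508374528/10649058719772098025 - 491489705350332416 * sqrt(39)/10649058719772098025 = -9.50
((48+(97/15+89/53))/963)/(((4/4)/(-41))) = -1830076/765585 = -2.39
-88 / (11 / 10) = -80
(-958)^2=917764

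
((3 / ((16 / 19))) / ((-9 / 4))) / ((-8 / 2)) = 19 / 48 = 0.40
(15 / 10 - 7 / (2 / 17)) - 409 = -467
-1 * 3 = -3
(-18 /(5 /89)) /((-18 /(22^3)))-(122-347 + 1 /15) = 569278 /3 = 189759.33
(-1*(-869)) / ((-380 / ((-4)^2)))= -3476 / 95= -36.59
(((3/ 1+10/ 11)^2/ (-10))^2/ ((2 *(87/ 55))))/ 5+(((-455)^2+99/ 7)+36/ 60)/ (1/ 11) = 369208572927487/ 162115800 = 2277437.32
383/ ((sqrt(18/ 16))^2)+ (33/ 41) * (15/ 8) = 1009447/ 2952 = 341.95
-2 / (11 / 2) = -4 / 11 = -0.36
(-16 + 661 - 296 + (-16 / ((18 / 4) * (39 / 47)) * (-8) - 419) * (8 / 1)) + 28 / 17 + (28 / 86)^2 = -30087091597 / 11032983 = -2727.01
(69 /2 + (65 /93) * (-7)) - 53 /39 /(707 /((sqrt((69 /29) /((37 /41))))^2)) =54300424007 /1834321398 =29.60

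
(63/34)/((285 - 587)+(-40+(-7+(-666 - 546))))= -0.00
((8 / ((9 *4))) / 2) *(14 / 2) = 7 / 9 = 0.78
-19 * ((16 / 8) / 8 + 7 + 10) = -1311 / 4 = -327.75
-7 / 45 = -0.16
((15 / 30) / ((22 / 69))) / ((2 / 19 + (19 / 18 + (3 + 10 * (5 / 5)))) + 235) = 11799 / 1874686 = 0.01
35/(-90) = -7/18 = -0.39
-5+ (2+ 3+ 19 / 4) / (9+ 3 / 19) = -913 / 232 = -3.94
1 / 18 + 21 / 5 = 383 / 90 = 4.26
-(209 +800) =-1009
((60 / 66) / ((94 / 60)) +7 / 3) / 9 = 0.32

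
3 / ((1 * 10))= 3 / 10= 0.30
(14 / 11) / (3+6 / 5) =10 / 33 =0.30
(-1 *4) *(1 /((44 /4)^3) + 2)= -10652 /1331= -8.00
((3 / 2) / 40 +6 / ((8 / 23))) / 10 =1383 / 800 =1.73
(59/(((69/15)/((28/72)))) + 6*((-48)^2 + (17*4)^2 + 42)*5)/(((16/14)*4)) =605986255/13248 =45741.72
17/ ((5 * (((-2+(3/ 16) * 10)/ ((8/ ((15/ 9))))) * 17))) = -192/ 25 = -7.68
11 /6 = 1.83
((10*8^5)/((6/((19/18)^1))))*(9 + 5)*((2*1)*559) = 24362024960/27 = 902297220.74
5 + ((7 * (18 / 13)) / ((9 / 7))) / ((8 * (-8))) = 2031 / 416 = 4.88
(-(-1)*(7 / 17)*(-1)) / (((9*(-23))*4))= 7 / 14076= 0.00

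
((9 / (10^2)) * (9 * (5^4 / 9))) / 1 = 225 / 4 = 56.25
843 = 843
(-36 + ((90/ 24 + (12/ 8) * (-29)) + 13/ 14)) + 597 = 14621/ 28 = 522.18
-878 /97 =-9.05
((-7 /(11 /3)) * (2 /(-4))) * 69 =1449 /22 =65.86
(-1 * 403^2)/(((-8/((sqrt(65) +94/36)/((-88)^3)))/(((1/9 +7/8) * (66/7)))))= -11531039 * sqrt(65)/41631744 - 541958833/749371392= -2.96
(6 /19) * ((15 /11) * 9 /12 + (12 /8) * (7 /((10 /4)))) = 3447 /2090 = 1.65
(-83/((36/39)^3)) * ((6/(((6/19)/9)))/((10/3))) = -3464669/640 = -5413.55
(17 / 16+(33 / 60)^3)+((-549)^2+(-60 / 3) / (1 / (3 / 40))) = 2411205831 / 8000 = 301400.73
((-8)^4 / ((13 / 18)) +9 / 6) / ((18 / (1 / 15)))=9833 / 468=21.01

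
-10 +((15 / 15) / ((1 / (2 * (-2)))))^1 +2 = -12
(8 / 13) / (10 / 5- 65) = -8 / 819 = -0.01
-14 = -14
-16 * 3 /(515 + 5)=-6 /65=-0.09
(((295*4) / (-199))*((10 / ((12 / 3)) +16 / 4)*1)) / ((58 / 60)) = -230100 / 5771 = -39.87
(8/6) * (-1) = -4/3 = -1.33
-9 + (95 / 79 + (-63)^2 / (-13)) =-321559 / 1027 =-313.11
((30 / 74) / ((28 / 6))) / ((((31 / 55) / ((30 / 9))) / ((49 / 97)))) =28875 / 111259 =0.26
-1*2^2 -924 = -928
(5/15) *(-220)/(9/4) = -880/27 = -32.59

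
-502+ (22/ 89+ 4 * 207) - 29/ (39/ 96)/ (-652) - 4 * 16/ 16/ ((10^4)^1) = 153869641409/ 471477500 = 326.36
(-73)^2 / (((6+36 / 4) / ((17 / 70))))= 90593 / 1050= 86.28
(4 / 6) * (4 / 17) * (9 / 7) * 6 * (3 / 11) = 0.33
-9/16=-0.56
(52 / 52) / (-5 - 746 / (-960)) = -480 / 2027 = -0.24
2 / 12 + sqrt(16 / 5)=1 / 6 + 4 * sqrt(5) / 5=1.96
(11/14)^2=0.62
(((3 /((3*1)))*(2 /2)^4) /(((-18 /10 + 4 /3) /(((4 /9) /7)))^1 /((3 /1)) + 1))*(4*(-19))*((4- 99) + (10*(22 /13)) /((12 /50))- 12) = -2162960 /1131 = -1912.43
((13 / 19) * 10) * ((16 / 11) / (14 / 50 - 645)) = -26000 / 1684331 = -0.02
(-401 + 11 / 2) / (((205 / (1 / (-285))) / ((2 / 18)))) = 791 / 1051650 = 0.00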